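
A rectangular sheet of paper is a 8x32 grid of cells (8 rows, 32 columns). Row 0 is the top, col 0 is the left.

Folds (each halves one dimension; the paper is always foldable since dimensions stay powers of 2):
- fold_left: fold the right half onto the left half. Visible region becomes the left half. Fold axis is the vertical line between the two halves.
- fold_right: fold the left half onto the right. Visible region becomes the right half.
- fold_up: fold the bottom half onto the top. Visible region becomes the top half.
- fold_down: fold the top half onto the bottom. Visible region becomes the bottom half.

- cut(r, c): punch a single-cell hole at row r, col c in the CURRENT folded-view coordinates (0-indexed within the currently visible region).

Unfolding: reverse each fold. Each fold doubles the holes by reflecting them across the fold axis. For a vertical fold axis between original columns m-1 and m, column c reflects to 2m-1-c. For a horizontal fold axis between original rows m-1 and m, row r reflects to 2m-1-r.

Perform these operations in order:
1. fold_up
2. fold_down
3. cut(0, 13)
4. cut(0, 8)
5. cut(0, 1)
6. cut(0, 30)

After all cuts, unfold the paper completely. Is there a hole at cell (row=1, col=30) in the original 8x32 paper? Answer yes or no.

Op 1 fold_up: fold axis h@4; visible region now rows[0,4) x cols[0,32) = 4x32
Op 2 fold_down: fold axis h@2; visible region now rows[2,4) x cols[0,32) = 2x32
Op 3 cut(0, 13): punch at orig (2,13); cuts so far [(2, 13)]; region rows[2,4) x cols[0,32) = 2x32
Op 4 cut(0, 8): punch at orig (2,8); cuts so far [(2, 8), (2, 13)]; region rows[2,4) x cols[0,32) = 2x32
Op 5 cut(0, 1): punch at orig (2,1); cuts so far [(2, 1), (2, 8), (2, 13)]; region rows[2,4) x cols[0,32) = 2x32
Op 6 cut(0, 30): punch at orig (2,30); cuts so far [(2, 1), (2, 8), (2, 13), (2, 30)]; region rows[2,4) x cols[0,32) = 2x32
Unfold 1 (reflect across h@2): 8 holes -> [(1, 1), (1, 8), (1, 13), (1, 30), (2, 1), (2, 8), (2, 13), (2, 30)]
Unfold 2 (reflect across h@4): 16 holes -> [(1, 1), (1, 8), (1, 13), (1, 30), (2, 1), (2, 8), (2, 13), (2, 30), (5, 1), (5, 8), (5, 13), (5, 30), (6, 1), (6, 8), (6, 13), (6, 30)]
Holes: [(1, 1), (1, 8), (1, 13), (1, 30), (2, 1), (2, 8), (2, 13), (2, 30), (5, 1), (5, 8), (5, 13), (5, 30), (6, 1), (6, 8), (6, 13), (6, 30)]

Answer: yes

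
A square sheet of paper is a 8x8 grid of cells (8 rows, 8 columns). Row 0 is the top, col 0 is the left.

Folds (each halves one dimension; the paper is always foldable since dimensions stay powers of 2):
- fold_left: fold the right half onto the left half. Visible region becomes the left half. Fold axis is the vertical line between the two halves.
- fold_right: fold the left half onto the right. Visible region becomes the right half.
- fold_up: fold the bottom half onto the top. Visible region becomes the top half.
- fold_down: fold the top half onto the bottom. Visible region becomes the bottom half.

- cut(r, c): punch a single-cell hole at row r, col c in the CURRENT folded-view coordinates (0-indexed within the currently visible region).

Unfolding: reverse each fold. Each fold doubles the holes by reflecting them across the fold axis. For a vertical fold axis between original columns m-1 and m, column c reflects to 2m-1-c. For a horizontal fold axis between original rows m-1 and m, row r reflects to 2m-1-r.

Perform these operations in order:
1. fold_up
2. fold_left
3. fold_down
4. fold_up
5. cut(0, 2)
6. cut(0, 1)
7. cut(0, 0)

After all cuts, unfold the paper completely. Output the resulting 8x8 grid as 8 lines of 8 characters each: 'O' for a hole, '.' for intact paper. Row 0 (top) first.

Answer: OOO..OOO
OOO..OOO
OOO..OOO
OOO..OOO
OOO..OOO
OOO..OOO
OOO..OOO
OOO..OOO

Derivation:
Op 1 fold_up: fold axis h@4; visible region now rows[0,4) x cols[0,8) = 4x8
Op 2 fold_left: fold axis v@4; visible region now rows[0,4) x cols[0,4) = 4x4
Op 3 fold_down: fold axis h@2; visible region now rows[2,4) x cols[0,4) = 2x4
Op 4 fold_up: fold axis h@3; visible region now rows[2,3) x cols[0,4) = 1x4
Op 5 cut(0, 2): punch at orig (2,2); cuts so far [(2, 2)]; region rows[2,3) x cols[0,4) = 1x4
Op 6 cut(0, 1): punch at orig (2,1); cuts so far [(2, 1), (2, 2)]; region rows[2,3) x cols[0,4) = 1x4
Op 7 cut(0, 0): punch at orig (2,0); cuts so far [(2, 0), (2, 1), (2, 2)]; region rows[2,3) x cols[0,4) = 1x4
Unfold 1 (reflect across h@3): 6 holes -> [(2, 0), (2, 1), (2, 2), (3, 0), (3, 1), (3, 2)]
Unfold 2 (reflect across h@2): 12 holes -> [(0, 0), (0, 1), (0, 2), (1, 0), (1, 1), (1, 2), (2, 0), (2, 1), (2, 2), (3, 0), (3, 1), (3, 2)]
Unfold 3 (reflect across v@4): 24 holes -> [(0, 0), (0, 1), (0, 2), (0, 5), (0, 6), (0, 7), (1, 0), (1, 1), (1, 2), (1, 5), (1, 6), (1, 7), (2, 0), (2, 1), (2, 2), (2, 5), (2, 6), (2, 7), (3, 0), (3, 1), (3, 2), (3, 5), (3, 6), (3, 7)]
Unfold 4 (reflect across h@4): 48 holes -> [(0, 0), (0, 1), (0, 2), (0, 5), (0, 6), (0, 7), (1, 0), (1, 1), (1, 2), (1, 5), (1, 6), (1, 7), (2, 0), (2, 1), (2, 2), (2, 5), (2, 6), (2, 7), (3, 0), (3, 1), (3, 2), (3, 5), (3, 6), (3, 7), (4, 0), (4, 1), (4, 2), (4, 5), (4, 6), (4, 7), (5, 0), (5, 1), (5, 2), (5, 5), (5, 6), (5, 7), (6, 0), (6, 1), (6, 2), (6, 5), (6, 6), (6, 7), (7, 0), (7, 1), (7, 2), (7, 5), (7, 6), (7, 7)]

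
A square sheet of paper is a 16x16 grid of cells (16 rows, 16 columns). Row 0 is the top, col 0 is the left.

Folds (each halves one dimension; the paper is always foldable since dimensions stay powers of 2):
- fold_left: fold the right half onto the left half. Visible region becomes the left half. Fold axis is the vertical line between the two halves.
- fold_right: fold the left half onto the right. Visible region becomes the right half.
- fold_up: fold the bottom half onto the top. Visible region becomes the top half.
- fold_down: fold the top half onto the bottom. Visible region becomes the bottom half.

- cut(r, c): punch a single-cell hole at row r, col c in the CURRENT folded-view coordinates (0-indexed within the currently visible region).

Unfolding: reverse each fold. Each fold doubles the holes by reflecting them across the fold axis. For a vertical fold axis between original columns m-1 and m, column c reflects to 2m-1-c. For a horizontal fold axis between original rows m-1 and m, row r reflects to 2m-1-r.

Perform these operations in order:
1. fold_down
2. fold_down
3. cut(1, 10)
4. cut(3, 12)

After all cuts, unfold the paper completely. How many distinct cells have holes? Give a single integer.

Op 1 fold_down: fold axis h@8; visible region now rows[8,16) x cols[0,16) = 8x16
Op 2 fold_down: fold axis h@12; visible region now rows[12,16) x cols[0,16) = 4x16
Op 3 cut(1, 10): punch at orig (13,10); cuts so far [(13, 10)]; region rows[12,16) x cols[0,16) = 4x16
Op 4 cut(3, 12): punch at orig (15,12); cuts so far [(13, 10), (15, 12)]; region rows[12,16) x cols[0,16) = 4x16
Unfold 1 (reflect across h@12): 4 holes -> [(8, 12), (10, 10), (13, 10), (15, 12)]
Unfold 2 (reflect across h@8): 8 holes -> [(0, 12), (2, 10), (5, 10), (7, 12), (8, 12), (10, 10), (13, 10), (15, 12)]

Answer: 8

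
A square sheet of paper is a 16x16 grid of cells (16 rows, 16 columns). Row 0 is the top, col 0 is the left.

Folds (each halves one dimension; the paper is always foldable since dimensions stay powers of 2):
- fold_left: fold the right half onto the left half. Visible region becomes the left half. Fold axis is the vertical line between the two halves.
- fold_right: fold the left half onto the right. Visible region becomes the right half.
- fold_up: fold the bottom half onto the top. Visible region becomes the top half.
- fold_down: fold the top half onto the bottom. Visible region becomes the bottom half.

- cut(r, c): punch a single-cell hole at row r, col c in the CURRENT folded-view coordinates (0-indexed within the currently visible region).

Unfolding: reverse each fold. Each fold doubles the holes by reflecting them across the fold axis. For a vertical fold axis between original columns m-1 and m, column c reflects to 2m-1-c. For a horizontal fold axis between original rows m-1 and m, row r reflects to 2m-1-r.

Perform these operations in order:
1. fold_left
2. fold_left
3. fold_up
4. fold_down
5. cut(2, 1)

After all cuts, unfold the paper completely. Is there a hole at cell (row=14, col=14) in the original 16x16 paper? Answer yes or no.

Answer: yes

Derivation:
Op 1 fold_left: fold axis v@8; visible region now rows[0,16) x cols[0,8) = 16x8
Op 2 fold_left: fold axis v@4; visible region now rows[0,16) x cols[0,4) = 16x4
Op 3 fold_up: fold axis h@8; visible region now rows[0,8) x cols[0,4) = 8x4
Op 4 fold_down: fold axis h@4; visible region now rows[4,8) x cols[0,4) = 4x4
Op 5 cut(2, 1): punch at orig (6,1); cuts so far [(6, 1)]; region rows[4,8) x cols[0,4) = 4x4
Unfold 1 (reflect across h@4): 2 holes -> [(1, 1), (6, 1)]
Unfold 2 (reflect across h@8): 4 holes -> [(1, 1), (6, 1), (9, 1), (14, 1)]
Unfold 3 (reflect across v@4): 8 holes -> [(1, 1), (1, 6), (6, 1), (6, 6), (9, 1), (9, 6), (14, 1), (14, 6)]
Unfold 4 (reflect across v@8): 16 holes -> [(1, 1), (1, 6), (1, 9), (1, 14), (6, 1), (6, 6), (6, 9), (6, 14), (9, 1), (9, 6), (9, 9), (9, 14), (14, 1), (14, 6), (14, 9), (14, 14)]
Holes: [(1, 1), (1, 6), (1, 9), (1, 14), (6, 1), (6, 6), (6, 9), (6, 14), (9, 1), (9, 6), (9, 9), (9, 14), (14, 1), (14, 6), (14, 9), (14, 14)]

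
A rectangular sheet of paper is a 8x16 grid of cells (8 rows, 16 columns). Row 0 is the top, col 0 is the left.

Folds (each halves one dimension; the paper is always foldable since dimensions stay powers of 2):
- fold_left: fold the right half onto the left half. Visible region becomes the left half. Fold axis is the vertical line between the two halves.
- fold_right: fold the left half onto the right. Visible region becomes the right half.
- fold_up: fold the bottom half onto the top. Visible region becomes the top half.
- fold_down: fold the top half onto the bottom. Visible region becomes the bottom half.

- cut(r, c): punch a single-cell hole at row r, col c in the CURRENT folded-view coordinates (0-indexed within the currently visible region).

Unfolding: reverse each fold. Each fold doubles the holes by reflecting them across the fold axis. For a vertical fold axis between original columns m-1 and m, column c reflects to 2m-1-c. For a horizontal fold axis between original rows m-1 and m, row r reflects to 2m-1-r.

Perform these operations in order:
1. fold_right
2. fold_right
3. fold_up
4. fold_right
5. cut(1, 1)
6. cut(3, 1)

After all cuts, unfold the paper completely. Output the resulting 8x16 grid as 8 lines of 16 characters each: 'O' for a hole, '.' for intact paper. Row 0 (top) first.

Op 1 fold_right: fold axis v@8; visible region now rows[0,8) x cols[8,16) = 8x8
Op 2 fold_right: fold axis v@12; visible region now rows[0,8) x cols[12,16) = 8x4
Op 3 fold_up: fold axis h@4; visible region now rows[0,4) x cols[12,16) = 4x4
Op 4 fold_right: fold axis v@14; visible region now rows[0,4) x cols[14,16) = 4x2
Op 5 cut(1, 1): punch at orig (1,15); cuts so far [(1, 15)]; region rows[0,4) x cols[14,16) = 4x2
Op 6 cut(3, 1): punch at orig (3,15); cuts so far [(1, 15), (3, 15)]; region rows[0,4) x cols[14,16) = 4x2
Unfold 1 (reflect across v@14): 4 holes -> [(1, 12), (1, 15), (3, 12), (3, 15)]
Unfold 2 (reflect across h@4): 8 holes -> [(1, 12), (1, 15), (3, 12), (3, 15), (4, 12), (4, 15), (6, 12), (6, 15)]
Unfold 3 (reflect across v@12): 16 holes -> [(1, 8), (1, 11), (1, 12), (1, 15), (3, 8), (3, 11), (3, 12), (3, 15), (4, 8), (4, 11), (4, 12), (4, 15), (6, 8), (6, 11), (6, 12), (6, 15)]
Unfold 4 (reflect across v@8): 32 holes -> [(1, 0), (1, 3), (1, 4), (1, 7), (1, 8), (1, 11), (1, 12), (1, 15), (3, 0), (3, 3), (3, 4), (3, 7), (3, 8), (3, 11), (3, 12), (3, 15), (4, 0), (4, 3), (4, 4), (4, 7), (4, 8), (4, 11), (4, 12), (4, 15), (6, 0), (6, 3), (6, 4), (6, 7), (6, 8), (6, 11), (6, 12), (6, 15)]

Answer: ................
O..OO..OO..OO..O
................
O..OO..OO..OO..O
O..OO..OO..OO..O
................
O..OO..OO..OO..O
................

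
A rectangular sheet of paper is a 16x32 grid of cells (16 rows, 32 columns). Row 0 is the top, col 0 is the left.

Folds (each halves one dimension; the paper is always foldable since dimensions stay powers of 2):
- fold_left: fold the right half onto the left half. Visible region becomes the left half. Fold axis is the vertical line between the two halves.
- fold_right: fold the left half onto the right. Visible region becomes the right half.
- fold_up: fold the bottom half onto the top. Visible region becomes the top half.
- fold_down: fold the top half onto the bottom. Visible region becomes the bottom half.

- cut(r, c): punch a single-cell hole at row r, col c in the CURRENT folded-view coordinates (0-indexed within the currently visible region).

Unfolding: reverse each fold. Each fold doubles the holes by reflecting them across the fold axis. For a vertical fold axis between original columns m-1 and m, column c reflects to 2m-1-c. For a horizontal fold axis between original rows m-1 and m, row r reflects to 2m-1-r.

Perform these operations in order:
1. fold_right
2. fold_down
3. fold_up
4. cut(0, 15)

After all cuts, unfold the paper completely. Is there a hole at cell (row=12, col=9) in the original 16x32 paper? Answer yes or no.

Answer: no

Derivation:
Op 1 fold_right: fold axis v@16; visible region now rows[0,16) x cols[16,32) = 16x16
Op 2 fold_down: fold axis h@8; visible region now rows[8,16) x cols[16,32) = 8x16
Op 3 fold_up: fold axis h@12; visible region now rows[8,12) x cols[16,32) = 4x16
Op 4 cut(0, 15): punch at orig (8,31); cuts so far [(8, 31)]; region rows[8,12) x cols[16,32) = 4x16
Unfold 1 (reflect across h@12): 2 holes -> [(8, 31), (15, 31)]
Unfold 2 (reflect across h@8): 4 holes -> [(0, 31), (7, 31), (8, 31), (15, 31)]
Unfold 3 (reflect across v@16): 8 holes -> [(0, 0), (0, 31), (7, 0), (7, 31), (8, 0), (8, 31), (15, 0), (15, 31)]
Holes: [(0, 0), (0, 31), (7, 0), (7, 31), (8, 0), (8, 31), (15, 0), (15, 31)]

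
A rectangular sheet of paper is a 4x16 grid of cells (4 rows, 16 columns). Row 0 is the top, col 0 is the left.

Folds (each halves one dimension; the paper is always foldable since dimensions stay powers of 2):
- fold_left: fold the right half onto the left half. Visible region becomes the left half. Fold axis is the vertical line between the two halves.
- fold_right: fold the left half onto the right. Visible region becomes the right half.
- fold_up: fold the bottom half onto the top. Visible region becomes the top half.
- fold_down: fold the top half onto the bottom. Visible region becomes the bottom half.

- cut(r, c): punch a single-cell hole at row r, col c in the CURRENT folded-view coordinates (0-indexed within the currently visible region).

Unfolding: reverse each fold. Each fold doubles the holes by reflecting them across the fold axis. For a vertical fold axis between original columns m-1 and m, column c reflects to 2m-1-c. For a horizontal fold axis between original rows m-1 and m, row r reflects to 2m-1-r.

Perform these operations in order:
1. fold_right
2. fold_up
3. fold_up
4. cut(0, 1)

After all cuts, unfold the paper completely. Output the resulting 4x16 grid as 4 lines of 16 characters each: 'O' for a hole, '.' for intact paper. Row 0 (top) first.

Op 1 fold_right: fold axis v@8; visible region now rows[0,4) x cols[8,16) = 4x8
Op 2 fold_up: fold axis h@2; visible region now rows[0,2) x cols[8,16) = 2x8
Op 3 fold_up: fold axis h@1; visible region now rows[0,1) x cols[8,16) = 1x8
Op 4 cut(0, 1): punch at orig (0,9); cuts so far [(0, 9)]; region rows[0,1) x cols[8,16) = 1x8
Unfold 1 (reflect across h@1): 2 holes -> [(0, 9), (1, 9)]
Unfold 2 (reflect across h@2): 4 holes -> [(0, 9), (1, 9), (2, 9), (3, 9)]
Unfold 3 (reflect across v@8): 8 holes -> [(0, 6), (0, 9), (1, 6), (1, 9), (2, 6), (2, 9), (3, 6), (3, 9)]

Answer: ......O..O......
......O..O......
......O..O......
......O..O......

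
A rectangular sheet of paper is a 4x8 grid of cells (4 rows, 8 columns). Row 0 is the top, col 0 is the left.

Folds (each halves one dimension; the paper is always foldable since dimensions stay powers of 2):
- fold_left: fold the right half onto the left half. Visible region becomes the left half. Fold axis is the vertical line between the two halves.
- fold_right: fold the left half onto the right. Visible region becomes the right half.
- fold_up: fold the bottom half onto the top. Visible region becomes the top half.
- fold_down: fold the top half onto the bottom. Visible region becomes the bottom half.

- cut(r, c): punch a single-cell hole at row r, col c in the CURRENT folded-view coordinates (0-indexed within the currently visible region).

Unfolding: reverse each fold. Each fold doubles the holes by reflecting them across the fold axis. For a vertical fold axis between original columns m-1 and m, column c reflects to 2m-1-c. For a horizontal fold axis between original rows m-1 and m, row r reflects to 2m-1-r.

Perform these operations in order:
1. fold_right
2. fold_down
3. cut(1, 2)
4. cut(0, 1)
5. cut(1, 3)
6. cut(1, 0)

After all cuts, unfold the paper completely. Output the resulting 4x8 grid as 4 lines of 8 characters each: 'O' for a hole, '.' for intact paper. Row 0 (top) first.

Op 1 fold_right: fold axis v@4; visible region now rows[0,4) x cols[4,8) = 4x4
Op 2 fold_down: fold axis h@2; visible region now rows[2,4) x cols[4,8) = 2x4
Op 3 cut(1, 2): punch at orig (3,6); cuts so far [(3, 6)]; region rows[2,4) x cols[4,8) = 2x4
Op 4 cut(0, 1): punch at orig (2,5); cuts so far [(2, 5), (3, 6)]; region rows[2,4) x cols[4,8) = 2x4
Op 5 cut(1, 3): punch at orig (3,7); cuts so far [(2, 5), (3, 6), (3, 7)]; region rows[2,4) x cols[4,8) = 2x4
Op 6 cut(1, 0): punch at orig (3,4); cuts so far [(2, 5), (3, 4), (3, 6), (3, 7)]; region rows[2,4) x cols[4,8) = 2x4
Unfold 1 (reflect across h@2): 8 holes -> [(0, 4), (0, 6), (0, 7), (1, 5), (2, 5), (3, 4), (3, 6), (3, 7)]
Unfold 2 (reflect across v@4): 16 holes -> [(0, 0), (0, 1), (0, 3), (0, 4), (0, 6), (0, 7), (1, 2), (1, 5), (2, 2), (2, 5), (3, 0), (3, 1), (3, 3), (3, 4), (3, 6), (3, 7)]

Answer: OO.OO.OO
..O..O..
..O..O..
OO.OO.OO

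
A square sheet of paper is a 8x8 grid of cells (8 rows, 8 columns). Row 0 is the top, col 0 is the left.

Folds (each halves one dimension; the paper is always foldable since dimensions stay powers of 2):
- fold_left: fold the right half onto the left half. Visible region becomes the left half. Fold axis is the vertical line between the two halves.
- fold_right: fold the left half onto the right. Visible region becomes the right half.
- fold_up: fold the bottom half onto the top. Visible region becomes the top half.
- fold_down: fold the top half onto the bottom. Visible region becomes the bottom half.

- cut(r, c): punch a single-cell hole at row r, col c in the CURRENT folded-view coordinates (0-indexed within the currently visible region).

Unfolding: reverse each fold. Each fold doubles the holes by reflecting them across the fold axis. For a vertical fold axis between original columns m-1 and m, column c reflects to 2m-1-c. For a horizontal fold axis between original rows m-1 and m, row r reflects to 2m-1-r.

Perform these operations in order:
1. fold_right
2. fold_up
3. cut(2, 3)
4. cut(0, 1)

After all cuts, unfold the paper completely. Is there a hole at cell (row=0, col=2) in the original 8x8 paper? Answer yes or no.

Answer: yes

Derivation:
Op 1 fold_right: fold axis v@4; visible region now rows[0,8) x cols[4,8) = 8x4
Op 2 fold_up: fold axis h@4; visible region now rows[0,4) x cols[4,8) = 4x4
Op 3 cut(2, 3): punch at orig (2,7); cuts so far [(2, 7)]; region rows[0,4) x cols[4,8) = 4x4
Op 4 cut(0, 1): punch at orig (0,5); cuts so far [(0, 5), (2, 7)]; region rows[0,4) x cols[4,8) = 4x4
Unfold 1 (reflect across h@4): 4 holes -> [(0, 5), (2, 7), (5, 7), (7, 5)]
Unfold 2 (reflect across v@4): 8 holes -> [(0, 2), (0, 5), (2, 0), (2, 7), (5, 0), (5, 7), (7, 2), (7, 5)]
Holes: [(0, 2), (0, 5), (2, 0), (2, 7), (5, 0), (5, 7), (7, 2), (7, 5)]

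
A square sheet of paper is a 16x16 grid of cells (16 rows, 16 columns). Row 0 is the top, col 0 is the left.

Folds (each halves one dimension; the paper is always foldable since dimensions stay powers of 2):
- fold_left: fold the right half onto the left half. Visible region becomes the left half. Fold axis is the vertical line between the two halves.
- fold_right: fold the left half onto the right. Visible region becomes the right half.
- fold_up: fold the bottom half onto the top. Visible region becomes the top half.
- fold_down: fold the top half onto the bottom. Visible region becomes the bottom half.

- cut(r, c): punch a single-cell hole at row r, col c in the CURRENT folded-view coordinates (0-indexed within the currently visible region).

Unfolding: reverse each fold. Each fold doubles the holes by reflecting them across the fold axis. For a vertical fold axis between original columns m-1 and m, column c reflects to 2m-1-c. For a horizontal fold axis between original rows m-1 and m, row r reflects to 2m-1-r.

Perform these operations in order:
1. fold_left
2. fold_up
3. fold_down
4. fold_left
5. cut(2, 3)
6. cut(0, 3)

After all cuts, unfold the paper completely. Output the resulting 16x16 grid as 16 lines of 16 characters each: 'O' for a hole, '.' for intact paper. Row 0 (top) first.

Answer: ................
...OO......OO...
................
...OO......OO...
...OO......OO...
................
...OO......OO...
................
................
...OO......OO...
................
...OO......OO...
...OO......OO...
................
...OO......OO...
................

Derivation:
Op 1 fold_left: fold axis v@8; visible region now rows[0,16) x cols[0,8) = 16x8
Op 2 fold_up: fold axis h@8; visible region now rows[0,8) x cols[0,8) = 8x8
Op 3 fold_down: fold axis h@4; visible region now rows[4,8) x cols[0,8) = 4x8
Op 4 fold_left: fold axis v@4; visible region now rows[4,8) x cols[0,4) = 4x4
Op 5 cut(2, 3): punch at orig (6,3); cuts so far [(6, 3)]; region rows[4,8) x cols[0,4) = 4x4
Op 6 cut(0, 3): punch at orig (4,3); cuts so far [(4, 3), (6, 3)]; region rows[4,8) x cols[0,4) = 4x4
Unfold 1 (reflect across v@4): 4 holes -> [(4, 3), (4, 4), (6, 3), (6, 4)]
Unfold 2 (reflect across h@4): 8 holes -> [(1, 3), (1, 4), (3, 3), (3, 4), (4, 3), (4, 4), (6, 3), (6, 4)]
Unfold 3 (reflect across h@8): 16 holes -> [(1, 3), (1, 4), (3, 3), (3, 4), (4, 3), (4, 4), (6, 3), (6, 4), (9, 3), (9, 4), (11, 3), (11, 4), (12, 3), (12, 4), (14, 3), (14, 4)]
Unfold 4 (reflect across v@8): 32 holes -> [(1, 3), (1, 4), (1, 11), (1, 12), (3, 3), (3, 4), (3, 11), (3, 12), (4, 3), (4, 4), (4, 11), (4, 12), (6, 3), (6, 4), (6, 11), (6, 12), (9, 3), (9, 4), (9, 11), (9, 12), (11, 3), (11, 4), (11, 11), (11, 12), (12, 3), (12, 4), (12, 11), (12, 12), (14, 3), (14, 4), (14, 11), (14, 12)]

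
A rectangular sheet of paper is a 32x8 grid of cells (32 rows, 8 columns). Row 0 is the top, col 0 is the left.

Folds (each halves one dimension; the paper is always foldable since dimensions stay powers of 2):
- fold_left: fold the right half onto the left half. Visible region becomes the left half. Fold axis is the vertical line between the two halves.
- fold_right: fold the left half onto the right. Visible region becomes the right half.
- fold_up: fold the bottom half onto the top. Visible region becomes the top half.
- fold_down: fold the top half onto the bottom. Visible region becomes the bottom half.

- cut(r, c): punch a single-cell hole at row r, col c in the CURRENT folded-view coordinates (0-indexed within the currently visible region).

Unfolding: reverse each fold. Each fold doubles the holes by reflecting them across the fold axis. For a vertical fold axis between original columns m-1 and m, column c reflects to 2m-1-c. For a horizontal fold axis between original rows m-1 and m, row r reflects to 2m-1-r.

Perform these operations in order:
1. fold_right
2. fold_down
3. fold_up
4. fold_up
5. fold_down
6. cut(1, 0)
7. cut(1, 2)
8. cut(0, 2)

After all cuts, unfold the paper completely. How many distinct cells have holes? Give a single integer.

Answer: 96

Derivation:
Op 1 fold_right: fold axis v@4; visible region now rows[0,32) x cols[4,8) = 32x4
Op 2 fold_down: fold axis h@16; visible region now rows[16,32) x cols[4,8) = 16x4
Op 3 fold_up: fold axis h@24; visible region now rows[16,24) x cols[4,8) = 8x4
Op 4 fold_up: fold axis h@20; visible region now rows[16,20) x cols[4,8) = 4x4
Op 5 fold_down: fold axis h@18; visible region now rows[18,20) x cols[4,8) = 2x4
Op 6 cut(1, 0): punch at orig (19,4); cuts so far [(19, 4)]; region rows[18,20) x cols[4,8) = 2x4
Op 7 cut(1, 2): punch at orig (19,6); cuts so far [(19, 4), (19, 6)]; region rows[18,20) x cols[4,8) = 2x4
Op 8 cut(0, 2): punch at orig (18,6); cuts so far [(18, 6), (19, 4), (19, 6)]; region rows[18,20) x cols[4,8) = 2x4
Unfold 1 (reflect across h@18): 6 holes -> [(16, 4), (16, 6), (17, 6), (18, 6), (19, 4), (19, 6)]
Unfold 2 (reflect across h@20): 12 holes -> [(16, 4), (16, 6), (17, 6), (18, 6), (19, 4), (19, 6), (20, 4), (20, 6), (21, 6), (22, 6), (23, 4), (23, 6)]
Unfold 3 (reflect across h@24): 24 holes -> [(16, 4), (16, 6), (17, 6), (18, 6), (19, 4), (19, 6), (20, 4), (20, 6), (21, 6), (22, 6), (23, 4), (23, 6), (24, 4), (24, 6), (25, 6), (26, 6), (27, 4), (27, 6), (28, 4), (28, 6), (29, 6), (30, 6), (31, 4), (31, 6)]
Unfold 4 (reflect across h@16): 48 holes -> [(0, 4), (0, 6), (1, 6), (2, 6), (3, 4), (3, 6), (4, 4), (4, 6), (5, 6), (6, 6), (7, 4), (7, 6), (8, 4), (8, 6), (9, 6), (10, 6), (11, 4), (11, 6), (12, 4), (12, 6), (13, 6), (14, 6), (15, 4), (15, 6), (16, 4), (16, 6), (17, 6), (18, 6), (19, 4), (19, 6), (20, 4), (20, 6), (21, 6), (22, 6), (23, 4), (23, 6), (24, 4), (24, 6), (25, 6), (26, 6), (27, 4), (27, 6), (28, 4), (28, 6), (29, 6), (30, 6), (31, 4), (31, 6)]
Unfold 5 (reflect across v@4): 96 holes -> [(0, 1), (0, 3), (0, 4), (0, 6), (1, 1), (1, 6), (2, 1), (2, 6), (3, 1), (3, 3), (3, 4), (3, 6), (4, 1), (4, 3), (4, 4), (4, 6), (5, 1), (5, 6), (6, 1), (6, 6), (7, 1), (7, 3), (7, 4), (7, 6), (8, 1), (8, 3), (8, 4), (8, 6), (9, 1), (9, 6), (10, 1), (10, 6), (11, 1), (11, 3), (11, 4), (11, 6), (12, 1), (12, 3), (12, 4), (12, 6), (13, 1), (13, 6), (14, 1), (14, 6), (15, 1), (15, 3), (15, 4), (15, 6), (16, 1), (16, 3), (16, 4), (16, 6), (17, 1), (17, 6), (18, 1), (18, 6), (19, 1), (19, 3), (19, 4), (19, 6), (20, 1), (20, 3), (20, 4), (20, 6), (21, 1), (21, 6), (22, 1), (22, 6), (23, 1), (23, 3), (23, 4), (23, 6), (24, 1), (24, 3), (24, 4), (24, 6), (25, 1), (25, 6), (26, 1), (26, 6), (27, 1), (27, 3), (27, 4), (27, 6), (28, 1), (28, 3), (28, 4), (28, 6), (29, 1), (29, 6), (30, 1), (30, 6), (31, 1), (31, 3), (31, 4), (31, 6)]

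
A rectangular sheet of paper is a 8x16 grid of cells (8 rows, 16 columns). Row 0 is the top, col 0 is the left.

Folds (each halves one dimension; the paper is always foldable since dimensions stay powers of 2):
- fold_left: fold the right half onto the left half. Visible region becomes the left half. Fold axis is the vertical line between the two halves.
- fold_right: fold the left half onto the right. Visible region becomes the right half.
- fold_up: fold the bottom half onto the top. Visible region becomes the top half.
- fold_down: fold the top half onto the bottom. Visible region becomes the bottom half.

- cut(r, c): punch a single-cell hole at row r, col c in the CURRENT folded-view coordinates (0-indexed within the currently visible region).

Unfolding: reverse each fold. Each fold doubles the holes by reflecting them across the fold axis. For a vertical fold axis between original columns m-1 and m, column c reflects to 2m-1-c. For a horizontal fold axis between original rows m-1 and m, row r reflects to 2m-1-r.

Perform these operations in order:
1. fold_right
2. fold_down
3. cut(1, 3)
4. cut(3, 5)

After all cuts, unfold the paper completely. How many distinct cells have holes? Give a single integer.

Answer: 8

Derivation:
Op 1 fold_right: fold axis v@8; visible region now rows[0,8) x cols[8,16) = 8x8
Op 2 fold_down: fold axis h@4; visible region now rows[4,8) x cols[8,16) = 4x8
Op 3 cut(1, 3): punch at orig (5,11); cuts so far [(5, 11)]; region rows[4,8) x cols[8,16) = 4x8
Op 4 cut(3, 5): punch at orig (7,13); cuts so far [(5, 11), (7, 13)]; region rows[4,8) x cols[8,16) = 4x8
Unfold 1 (reflect across h@4): 4 holes -> [(0, 13), (2, 11), (5, 11), (7, 13)]
Unfold 2 (reflect across v@8): 8 holes -> [(0, 2), (0, 13), (2, 4), (2, 11), (5, 4), (5, 11), (7, 2), (7, 13)]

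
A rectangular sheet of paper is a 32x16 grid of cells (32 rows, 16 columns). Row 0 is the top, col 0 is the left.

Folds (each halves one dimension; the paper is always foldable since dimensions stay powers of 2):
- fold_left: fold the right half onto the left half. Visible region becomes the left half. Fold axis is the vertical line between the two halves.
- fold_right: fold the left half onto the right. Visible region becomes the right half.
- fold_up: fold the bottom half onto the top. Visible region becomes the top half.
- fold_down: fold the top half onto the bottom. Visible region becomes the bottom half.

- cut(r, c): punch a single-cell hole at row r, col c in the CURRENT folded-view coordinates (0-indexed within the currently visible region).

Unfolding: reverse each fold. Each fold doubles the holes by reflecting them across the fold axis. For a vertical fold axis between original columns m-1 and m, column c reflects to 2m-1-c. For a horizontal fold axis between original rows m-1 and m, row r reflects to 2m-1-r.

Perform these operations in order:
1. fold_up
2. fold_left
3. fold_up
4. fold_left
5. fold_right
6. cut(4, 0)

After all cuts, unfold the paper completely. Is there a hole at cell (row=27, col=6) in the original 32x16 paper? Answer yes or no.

Op 1 fold_up: fold axis h@16; visible region now rows[0,16) x cols[0,16) = 16x16
Op 2 fold_left: fold axis v@8; visible region now rows[0,16) x cols[0,8) = 16x8
Op 3 fold_up: fold axis h@8; visible region now rows[0,8) x cols[0,8) = 8x8
Op 4 fold_left: fold axis v@4; visible region now rows[0,8) x cols[0,4) = 8x4
Op 5 fold_right: fold axis v@2; visible region now rows[0,8) x cols[2,4) = 8x2
Op 6 cut(4, 0): punch at orig (4,2); cuts so far [(4, 2)]; region rows[0,8) x cols[2,4) = 8x2
Unfold 1 (reflect across v@2): 2 holes -> [(4, 1), (4, 2)]
Unfold 2 (reflect across v@4): 4 holes -> [(4, 1), (4, 2), (4, 5), (4, 6)]
Unfold 3 (reflect across h@8): 8 holes -> [(4, 1), (4, 2), (4, 5), (4, 6), (11, 1), (11, 2), (11, 5), (11, 6)]
Unfold 4 (reflect across v@8): 16 holes -> [(4, 1), (4, 2), (4, 5), (4, 6), (4, 9), (4, 10), (4, 13), (4, 14), (11, 1), (11, 2), (11, 5), (11, 6), (11, 9), (11, 10), (11, 13), (11, 14)]
Unfold 5 (reflect across h@16): 32 holes -> [(4, 1), (4, 2), (4, 5), (4, 6), (4, 9), (4, 10), (4, 13), (4, 14), (11, 1), (11, 2), (11, 5), (11, 6), (11, 9), (11, 10), (11, 13), (11, 14), (20, 1), (20, 2), (20, 5), (20, 6), (20, 9), (20, 10), (20, 13), (20, 14), (27, 1), (27, 2), (27, 5), (27, 6), (27, 9), (27, 10), (27, 13), (27, 14)]
Holes: [(4, 1), (4, 2), (4, 5), (4, 6), (4, 9), (4, 10), (4, 13), (4, 14), (11, 1), (11, 2), (11, 5), (11, 6), (11, 9), (11, 10), (11, 13), (11, 14), (20, 1), (20, 2), (20, 5), (20, 6), (20, 9), (20, 10), (20, 13), (20, 14), (27, 1), (27, 2), (27, 5), (27, 6), (27, 9), (27, 10), (27, 13), (27, 14)]

Answer: yes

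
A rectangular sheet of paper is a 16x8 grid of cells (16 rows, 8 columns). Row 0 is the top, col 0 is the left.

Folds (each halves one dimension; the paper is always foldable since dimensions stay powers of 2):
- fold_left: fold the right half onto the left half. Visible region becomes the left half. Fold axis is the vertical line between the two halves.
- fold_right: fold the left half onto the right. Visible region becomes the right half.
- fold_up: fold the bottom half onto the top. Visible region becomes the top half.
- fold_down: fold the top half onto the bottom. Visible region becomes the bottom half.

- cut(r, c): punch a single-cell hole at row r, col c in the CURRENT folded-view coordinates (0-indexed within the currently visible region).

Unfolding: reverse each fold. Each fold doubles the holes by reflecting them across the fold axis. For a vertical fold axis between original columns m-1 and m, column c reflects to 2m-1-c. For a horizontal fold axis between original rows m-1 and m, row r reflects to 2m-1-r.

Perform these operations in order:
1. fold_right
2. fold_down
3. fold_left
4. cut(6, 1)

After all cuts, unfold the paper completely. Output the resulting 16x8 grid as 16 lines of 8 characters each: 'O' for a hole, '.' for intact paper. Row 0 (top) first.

Answer: ........
.OO..OO.
........
........
........
........
........
........
........
........
........
........
........
........
.OO..OO.
........

Derivation:
Op 1 fold_right: fold axis v@4; visible region now rows[0,16) x cols[4,8) = 16x4
Op 2 fold_down: fold axis h@8; visible region now rows[8,16) x cols[4,8) = 8x4
Op 3 fold_left: fold axis v@6; visible region now rows[8,16) x cols[4,6) = 8x2
Op 4 cut(6, 1): punch at orig (14,5); cuts so far [(14, 5)]; region rows[8,16) x cols[4,6) = 8x2
Unfold 1 (reflect across v@6): 2 holes -> [(14, 5), (14, 6)]
Unfold 2 (reflect across h@8): 4 holes -> [(1, 5), (1, 6), (14, 5), (14, 6)]
Unfold 3 (reflect across v@4): 8 holes -> [(1, 1), (1, 2), (1, 5), (1, 6), (14, 1), (14, 2), (14, 5), (14, 6)]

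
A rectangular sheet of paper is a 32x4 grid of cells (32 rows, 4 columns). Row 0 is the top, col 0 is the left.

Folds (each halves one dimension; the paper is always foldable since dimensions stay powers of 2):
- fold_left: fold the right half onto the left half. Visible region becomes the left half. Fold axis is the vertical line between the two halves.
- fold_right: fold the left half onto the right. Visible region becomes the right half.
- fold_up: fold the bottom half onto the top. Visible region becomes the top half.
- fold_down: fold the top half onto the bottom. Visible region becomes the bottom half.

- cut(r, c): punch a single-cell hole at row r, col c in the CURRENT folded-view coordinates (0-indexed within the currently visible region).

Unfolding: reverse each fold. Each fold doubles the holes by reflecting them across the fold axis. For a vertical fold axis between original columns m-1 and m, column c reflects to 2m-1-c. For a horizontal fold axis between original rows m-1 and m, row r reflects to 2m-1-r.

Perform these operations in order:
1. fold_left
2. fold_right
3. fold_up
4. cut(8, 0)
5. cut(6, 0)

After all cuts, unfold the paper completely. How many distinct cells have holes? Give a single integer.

Answer: 16

Derivation:
Op 1 fold_left: fold axis v@2; visible region now rows[0,32) x cols[0,2) = 32x2
Op 2 fold_right: fold axis v@1; visible region now rows[0,32) x cols[1,2) = 32x1
Op 3 fold_up: fold axis h@16; visible region now rows[0,16) x cols[1,2) = 16x1
Op 4 cut(8, 0): punch at orig (8,1); cuts so far [(8, 1)]; region rows[0,16) x cols[1,2) = 16x1
Op 5 cut(6, 0): punch at orig (6,1); cuts so far [(6, 1), (8, 1)]; region rows[0,16) x cols[1,2) = 16x1
Unfold 1 (reflect across h@16): 4 holes -> [(6, 1), (8, 1), (23, 1), (25, 1)]
Unfold 2 (reflect across v@1): 8 holes -> [(6, 0), (6, 1), (8, 0), (8, 1), (23, 0), (23, 1), (25, 0), (25, 1)]
Unfold 3 (reflect across v@2): 16 holes -> [(6, 0), (6, 1), (6, 2), (6, 3), (8, 0), (8, 1), (8, 2), (8, 3), (23, 0), (23, 1), (23, 2), (23, 3), (25, 0), (25, 1), (25, 2), (25, 3)]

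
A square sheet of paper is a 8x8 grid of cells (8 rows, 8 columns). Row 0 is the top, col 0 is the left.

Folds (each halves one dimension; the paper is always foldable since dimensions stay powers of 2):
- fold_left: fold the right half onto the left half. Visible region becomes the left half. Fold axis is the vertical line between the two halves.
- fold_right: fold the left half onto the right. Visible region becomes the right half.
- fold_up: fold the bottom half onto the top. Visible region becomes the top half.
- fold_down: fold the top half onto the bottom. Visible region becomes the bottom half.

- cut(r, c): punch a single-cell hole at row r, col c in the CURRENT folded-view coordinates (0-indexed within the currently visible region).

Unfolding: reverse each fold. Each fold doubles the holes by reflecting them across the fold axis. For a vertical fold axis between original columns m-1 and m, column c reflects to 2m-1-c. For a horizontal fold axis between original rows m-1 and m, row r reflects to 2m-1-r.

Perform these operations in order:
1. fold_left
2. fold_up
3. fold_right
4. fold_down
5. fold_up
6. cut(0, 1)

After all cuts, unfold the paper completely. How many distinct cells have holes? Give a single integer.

Op 1 fold_left: fold axis v@4; visible region now rows[0,8) x cols[0,4) = 8x4
Op 2 fold_up: fold axis h@4; visible region now rows[0,4) x cols[0,4) = 4x4
Op 3 fold_right: fold axis v@2; visible region now rows[0,4) x cols[2,4) = 4x2
Op 4 fold_down: fold axis h@2; visible region now rows[2,4) x cols[2,4) = 2x2
Op 5 fold_up: fold axis h@3; visible region now rows[2,3) x cols[2,4) = 1x2
Op 6 cut(0, 1): punch at orig (2,3); cuts so far [(2, 3)]; region rows[2,3) x cols[2,4) = 1x2
Unfold 1 (reflect across h@3): 2 holes -> [(2, 3), (3, 3)]
Unfold 2 (reflect across h@2): 4 holes -> [(0, 3), (1, 3), (2, 3), (3, 3)]
Unfold 3 (reflect across v@2): 8 holes -> [(0, 0), (0, 3), (1, 0), (1, 3), (2, 0), (2, 3), (3, 0), (3, 3)]
Unfold 4 (reflect across h@4): 16 holes -> [(0, 0), (0, 3), (1, 0), (1, 3), (2, 0), (2, 3), (3, 0), (3, 3), (4, 0), (4, 3), (5, 0), (5, 3), (6, 0), (6, 3), (7, 0), (7, 3)]
Unfold 5 (reflect across v@4): 32 holes -> [(0, 0), (0, 3), (0, 4), (0, 7), (1, 0), (1, 3), (1, 4), (1, 7), (2, 0), (2, 3), (2, 4), (2, 7), (3, 0), (3, 3), (3, 4), (3, 7), (4, 0), (4, 3), (4, 4), (4, 7), (5, 0), (5, 3), (5, 4), (5, 7), (6, 0), (6, 3), (6, 4), (6, 7), (7, 0), (7, 3), (7, 4), (7, 7)]

Answer: 32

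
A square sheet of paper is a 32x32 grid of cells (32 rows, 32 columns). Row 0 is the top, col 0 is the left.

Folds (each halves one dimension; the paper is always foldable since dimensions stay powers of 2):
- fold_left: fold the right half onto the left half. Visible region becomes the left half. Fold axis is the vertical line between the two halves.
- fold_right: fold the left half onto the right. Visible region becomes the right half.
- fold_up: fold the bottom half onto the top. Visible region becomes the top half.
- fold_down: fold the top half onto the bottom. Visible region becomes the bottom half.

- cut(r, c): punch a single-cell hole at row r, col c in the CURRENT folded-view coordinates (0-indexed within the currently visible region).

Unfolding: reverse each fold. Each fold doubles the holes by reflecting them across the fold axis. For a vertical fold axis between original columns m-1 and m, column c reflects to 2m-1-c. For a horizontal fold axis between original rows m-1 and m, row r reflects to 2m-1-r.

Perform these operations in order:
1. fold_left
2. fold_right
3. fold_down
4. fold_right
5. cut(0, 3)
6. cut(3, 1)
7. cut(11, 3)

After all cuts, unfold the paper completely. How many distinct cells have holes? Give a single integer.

Answer: 48

Derivation:
Op 1 fold_left: fold axis v@16; visible region now rows[0,32) x cols[0,16) = 32x16
Op 2 fold_right: fold axis v@8; visible region now rows[0,32) x cols[8,16) = 32x8
Op 3 fold_down: fold axis h@16; visible region now rows[16,32) x cols[8,16) = 16x8
Op 4 fold_right: fold axis v@12; visible region now rows[16,32) x cols[12,16) = 16x4
Op 5 cut(0, 3): punch at orig (16,15); cuts so far [(16, 15)]; region rows[16,32) x cols[12,16) = 16x4
Op 6 cut(3, 1): punch at orig (19,13); cuts so far [(16, 15), (19, 13)]; region rows[16,32) x cols[12,16) = 16x4
Op 7 cut(11, 3): punch at orig (27,15); cuts so far [(16, 15), (19, 13), (27, 15)]; region rows[16,32) x cols[12,16) = 16x4
Unfold 1 (reflect across v@12): 6 holes -> [(16, 8), (16, 15), (19, 10), (19, 13), (27, 8), (27, 15)]
Unfold 2 (reflect across h@16): 12 holes -> [(4, 8), (4, 15), (12, 10), (12, 13), (15, 8), (15, 15), (16, 8), (16, 15), (19, 10), (19, 13), (27, 8), (27, 15)]
Unfold 3 (reflect across v@8): 24 holes -> [(4, 0), (4, 7), (4, 8), (4, 15), (12, 2), (12, 5), (12, 10), (12, 13), (15, 0), (15, 7), (15, 8), (15, 15), (16, 0), (16, 7), (16, 8), (16, 15), (19, 2), (19, 5), (19, 10), (19, 13), (27, 0), (27, 7), (27, 8), (27, 15)]
Unfold 4 (reflect across v@16): 48 holes -> [(4, 0), (4, 7), (4, 8), (4, 15), (4, 16), (4, 23), (4, 24), (4, 31), (12, 2), (12, 5), (12, 10), (12, 13), (12, 18), (12, 21), (12, 26), (12, 29), (15, 0), (15, 7), (15, 8), (15, 15), (15, 16), (15, 23), (15, 24), (15, 31), (16, 0), (16, 7), (16, 8), (16, 15), (16, 16), (16, 23), (16, 24), (16, 31), (19, 2), (19, 5), (19, 10), (19, 13), (19, 18), (19, 21), (19, 26), (19, 29), (27, 0), (27, 7), (27, 8), (27, 15), (27, 16), (27, 23), (27, 24), (27, 31)]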